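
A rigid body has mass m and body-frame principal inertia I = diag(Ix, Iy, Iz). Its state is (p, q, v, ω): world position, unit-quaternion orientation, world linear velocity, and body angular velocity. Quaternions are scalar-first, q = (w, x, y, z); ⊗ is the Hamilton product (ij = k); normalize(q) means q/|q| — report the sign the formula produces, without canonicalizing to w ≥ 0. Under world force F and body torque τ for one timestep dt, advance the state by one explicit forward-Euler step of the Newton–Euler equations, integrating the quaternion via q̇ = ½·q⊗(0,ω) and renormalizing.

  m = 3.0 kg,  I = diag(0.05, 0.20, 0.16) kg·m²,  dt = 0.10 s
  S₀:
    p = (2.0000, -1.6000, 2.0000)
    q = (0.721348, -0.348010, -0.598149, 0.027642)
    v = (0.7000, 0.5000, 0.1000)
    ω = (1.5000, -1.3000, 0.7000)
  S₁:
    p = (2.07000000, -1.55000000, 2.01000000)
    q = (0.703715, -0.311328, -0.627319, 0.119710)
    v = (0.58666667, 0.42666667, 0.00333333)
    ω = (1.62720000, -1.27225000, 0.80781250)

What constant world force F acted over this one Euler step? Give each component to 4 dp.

velocity change Δv = (-0.11333333, -0.07333333, -0.09666667)
applied force F = (-3.4000, -2.2000, -2.9000)

F = (-3.4000, -2.2000, -2.9000)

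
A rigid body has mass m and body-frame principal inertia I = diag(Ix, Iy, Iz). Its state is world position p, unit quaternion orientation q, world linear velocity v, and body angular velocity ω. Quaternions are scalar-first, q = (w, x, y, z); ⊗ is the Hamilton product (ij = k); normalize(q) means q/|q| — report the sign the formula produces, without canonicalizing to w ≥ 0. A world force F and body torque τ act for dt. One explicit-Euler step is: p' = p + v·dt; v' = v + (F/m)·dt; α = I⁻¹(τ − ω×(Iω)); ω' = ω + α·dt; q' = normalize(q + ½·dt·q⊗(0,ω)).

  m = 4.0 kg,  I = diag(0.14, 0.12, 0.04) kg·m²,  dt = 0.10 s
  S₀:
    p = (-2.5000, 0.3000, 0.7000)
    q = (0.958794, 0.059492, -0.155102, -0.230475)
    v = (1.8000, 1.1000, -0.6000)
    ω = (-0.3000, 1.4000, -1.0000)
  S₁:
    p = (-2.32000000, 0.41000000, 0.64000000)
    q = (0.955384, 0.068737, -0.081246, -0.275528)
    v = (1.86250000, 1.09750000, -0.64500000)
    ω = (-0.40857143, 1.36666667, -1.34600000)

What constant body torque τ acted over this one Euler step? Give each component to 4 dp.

τ = (-0.0400, -0.0100, -0.1300)

Δω = ω₁−ω₀ = (-0.10857143, -0.03333333, -0.34600000)
I·α + gyro = (-0.0400, -0.0100, -0.1300)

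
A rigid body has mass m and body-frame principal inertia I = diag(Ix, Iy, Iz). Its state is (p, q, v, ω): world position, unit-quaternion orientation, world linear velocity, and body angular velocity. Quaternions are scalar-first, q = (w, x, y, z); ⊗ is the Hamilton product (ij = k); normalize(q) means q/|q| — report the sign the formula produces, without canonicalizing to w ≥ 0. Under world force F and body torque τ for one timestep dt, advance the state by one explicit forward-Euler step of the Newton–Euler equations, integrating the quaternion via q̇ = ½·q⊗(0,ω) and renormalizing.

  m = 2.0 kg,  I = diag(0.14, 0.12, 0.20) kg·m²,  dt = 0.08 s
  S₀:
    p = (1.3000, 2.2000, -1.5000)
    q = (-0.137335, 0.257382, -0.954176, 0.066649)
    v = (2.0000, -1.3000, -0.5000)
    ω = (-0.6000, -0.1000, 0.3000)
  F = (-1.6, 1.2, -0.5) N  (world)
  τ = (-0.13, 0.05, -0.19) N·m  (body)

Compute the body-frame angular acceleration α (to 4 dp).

precession coupling ω×(Iω) = (-0.0024, 0.0108, -0.0012)
(τ − ω×Iω)/I = (-0.9114, 0.3267, -0.9440)

α = (-0.9114, 0.3267, -0.9440)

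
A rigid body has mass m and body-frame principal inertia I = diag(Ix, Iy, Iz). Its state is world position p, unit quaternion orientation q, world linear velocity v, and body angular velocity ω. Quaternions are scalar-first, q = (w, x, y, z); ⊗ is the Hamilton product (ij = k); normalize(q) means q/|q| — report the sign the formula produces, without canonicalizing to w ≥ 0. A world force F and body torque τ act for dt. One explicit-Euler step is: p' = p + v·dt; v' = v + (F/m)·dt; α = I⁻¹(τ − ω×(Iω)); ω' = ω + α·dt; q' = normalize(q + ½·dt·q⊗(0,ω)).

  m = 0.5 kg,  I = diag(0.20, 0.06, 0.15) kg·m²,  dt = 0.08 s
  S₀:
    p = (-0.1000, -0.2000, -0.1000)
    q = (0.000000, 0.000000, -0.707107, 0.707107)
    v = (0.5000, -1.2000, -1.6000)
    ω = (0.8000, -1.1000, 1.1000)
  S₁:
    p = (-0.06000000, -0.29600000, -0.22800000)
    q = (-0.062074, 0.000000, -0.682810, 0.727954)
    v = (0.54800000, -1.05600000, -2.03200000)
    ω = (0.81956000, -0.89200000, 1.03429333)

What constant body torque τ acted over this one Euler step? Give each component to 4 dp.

τ = (-0.0600, 0.2000, 0.0000)

Δω = ω₁−ω₀ = (0.01956000, 0.20800000, -0.06570667)
precession coupling = (-0.1089, 0.0440, 0.1232)
I·α + gyro = (-0.0600, 0.2000, 0.0000)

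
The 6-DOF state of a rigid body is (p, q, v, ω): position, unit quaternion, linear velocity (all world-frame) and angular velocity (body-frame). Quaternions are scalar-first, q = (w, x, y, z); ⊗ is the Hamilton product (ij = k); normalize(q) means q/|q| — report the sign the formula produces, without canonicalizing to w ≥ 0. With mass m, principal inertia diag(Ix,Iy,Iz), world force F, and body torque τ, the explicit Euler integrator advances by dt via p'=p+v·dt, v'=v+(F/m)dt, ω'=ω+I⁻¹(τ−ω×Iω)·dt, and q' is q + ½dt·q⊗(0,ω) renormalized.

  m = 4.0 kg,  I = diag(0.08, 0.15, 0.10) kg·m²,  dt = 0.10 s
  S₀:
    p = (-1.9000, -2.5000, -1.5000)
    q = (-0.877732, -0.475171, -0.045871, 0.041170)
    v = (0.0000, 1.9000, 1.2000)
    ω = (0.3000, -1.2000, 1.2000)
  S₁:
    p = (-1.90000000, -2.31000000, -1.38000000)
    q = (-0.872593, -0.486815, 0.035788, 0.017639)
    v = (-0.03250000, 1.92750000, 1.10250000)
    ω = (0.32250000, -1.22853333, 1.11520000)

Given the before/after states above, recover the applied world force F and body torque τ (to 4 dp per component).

Δv = v₁−v₀ = (-0.03250000, 0.02750000, -0.09750000)
F = m·Δv/dt = (-1.3000, 1.1000, -3.9000)
ω₁ − ω₀ = (0.02250000, -0.02853333, -0.08480000)
precession coupling = (0.0720, -0.0072, -0.0252)
applied torque τ = (0.0900, -0.0500, -0.1100)

F = (-1.3000, 1.1000, -3.9000)
τ = (0.0900, -0.0500, -0.1100)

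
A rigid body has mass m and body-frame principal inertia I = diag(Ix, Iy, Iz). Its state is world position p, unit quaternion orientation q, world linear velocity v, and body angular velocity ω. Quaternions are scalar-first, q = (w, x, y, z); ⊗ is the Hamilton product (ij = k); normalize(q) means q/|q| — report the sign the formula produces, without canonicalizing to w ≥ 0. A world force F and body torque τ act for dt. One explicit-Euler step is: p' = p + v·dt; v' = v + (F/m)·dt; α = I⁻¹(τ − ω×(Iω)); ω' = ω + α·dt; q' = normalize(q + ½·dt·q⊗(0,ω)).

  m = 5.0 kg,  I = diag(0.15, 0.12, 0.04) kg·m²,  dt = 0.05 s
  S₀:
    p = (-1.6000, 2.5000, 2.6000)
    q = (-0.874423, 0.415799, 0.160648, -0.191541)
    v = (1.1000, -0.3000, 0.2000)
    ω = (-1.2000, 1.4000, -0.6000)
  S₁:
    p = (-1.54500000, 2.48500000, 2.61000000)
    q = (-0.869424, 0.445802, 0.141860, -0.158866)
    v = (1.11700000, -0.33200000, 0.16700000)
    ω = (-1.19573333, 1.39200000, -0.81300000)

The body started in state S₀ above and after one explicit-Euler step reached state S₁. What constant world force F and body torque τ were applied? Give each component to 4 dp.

velocity change Δv = (0.01700000, -0.03200000, -0.03300000)
m·(v₁−v₀)/dt = (1.7000, -3.2000, -3.3000)
ω₁ − ω₀ = (0.00426667, -0.00800000, -0.21300000)
precession coupling = (0.0672, 0.0792, 0.0504)
applied torque τ = (0.0800, 0.0600, -0.1200)

F = (1.7000, -3.2000, -3.3000)
τ = (0.0800, 0.0600, -0.1200)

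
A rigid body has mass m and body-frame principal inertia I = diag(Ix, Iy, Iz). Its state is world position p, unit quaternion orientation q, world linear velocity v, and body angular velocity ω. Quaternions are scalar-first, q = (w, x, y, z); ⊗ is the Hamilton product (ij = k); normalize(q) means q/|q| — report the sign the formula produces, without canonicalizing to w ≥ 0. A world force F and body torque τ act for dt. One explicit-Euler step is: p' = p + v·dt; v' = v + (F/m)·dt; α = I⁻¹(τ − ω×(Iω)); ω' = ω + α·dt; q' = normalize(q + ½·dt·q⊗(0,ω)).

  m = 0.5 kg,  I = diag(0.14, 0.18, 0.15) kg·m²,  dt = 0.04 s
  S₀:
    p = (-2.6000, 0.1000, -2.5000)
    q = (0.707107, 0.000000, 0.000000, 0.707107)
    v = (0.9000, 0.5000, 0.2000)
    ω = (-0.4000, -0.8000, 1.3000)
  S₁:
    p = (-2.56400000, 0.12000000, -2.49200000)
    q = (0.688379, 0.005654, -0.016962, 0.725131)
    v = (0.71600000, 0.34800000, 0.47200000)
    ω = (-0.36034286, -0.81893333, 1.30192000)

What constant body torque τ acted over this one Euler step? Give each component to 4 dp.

τ = (0.1700, -0.0800, 0.0200)

rate change Δω = (0.03965714, -0.01893333, 0.00192000)
applied torque τ = (0.1700, -0.0800, 0.0200)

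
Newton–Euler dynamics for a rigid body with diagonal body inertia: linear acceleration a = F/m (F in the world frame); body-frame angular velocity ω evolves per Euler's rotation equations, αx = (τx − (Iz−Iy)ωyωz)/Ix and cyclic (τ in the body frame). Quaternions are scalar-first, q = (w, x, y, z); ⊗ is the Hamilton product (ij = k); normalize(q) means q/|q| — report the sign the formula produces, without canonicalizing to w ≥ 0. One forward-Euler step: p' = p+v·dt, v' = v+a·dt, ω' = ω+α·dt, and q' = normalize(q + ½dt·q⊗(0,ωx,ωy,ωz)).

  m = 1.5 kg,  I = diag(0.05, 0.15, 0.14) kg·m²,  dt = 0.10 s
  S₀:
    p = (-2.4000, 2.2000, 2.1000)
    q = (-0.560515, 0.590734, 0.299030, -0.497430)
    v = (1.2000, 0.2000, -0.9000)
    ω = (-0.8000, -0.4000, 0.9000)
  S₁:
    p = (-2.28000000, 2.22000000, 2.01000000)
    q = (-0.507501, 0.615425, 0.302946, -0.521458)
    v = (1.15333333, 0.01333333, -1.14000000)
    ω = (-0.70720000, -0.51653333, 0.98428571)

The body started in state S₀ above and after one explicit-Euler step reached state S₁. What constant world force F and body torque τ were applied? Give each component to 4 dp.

F = (-0.7000, -2.8000, -3.6000)
τ = (0.0500, -0.1100, 0.1500)

Δv = v₁−v₀ = (-0.04666667, -0.18666667, -0.24000000)
applied force F = (-0.7000, -2.8000, -3.6000)
Δω = ω₁−ω₀ = (0.09280000, -0.11653333, 0.08428571)
I·α + gyro = (0.0500, -0.1100, 0.1500)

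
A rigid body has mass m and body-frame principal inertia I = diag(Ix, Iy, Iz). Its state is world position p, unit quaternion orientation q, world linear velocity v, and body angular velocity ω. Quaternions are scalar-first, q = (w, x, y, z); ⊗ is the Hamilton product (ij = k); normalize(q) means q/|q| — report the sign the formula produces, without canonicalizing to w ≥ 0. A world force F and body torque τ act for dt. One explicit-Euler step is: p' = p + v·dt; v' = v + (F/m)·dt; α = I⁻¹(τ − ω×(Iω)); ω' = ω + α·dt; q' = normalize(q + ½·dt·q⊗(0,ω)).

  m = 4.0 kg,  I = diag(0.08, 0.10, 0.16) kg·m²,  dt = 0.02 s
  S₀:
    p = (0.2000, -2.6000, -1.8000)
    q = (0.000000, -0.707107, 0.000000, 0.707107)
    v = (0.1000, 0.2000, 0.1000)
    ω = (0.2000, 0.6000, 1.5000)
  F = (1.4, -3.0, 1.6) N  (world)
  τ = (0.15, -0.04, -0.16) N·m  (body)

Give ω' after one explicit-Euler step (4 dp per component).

ω' = (0.2240, 0.5968, 1.4797)

precession coupling ω×(Iω) = (0.0540, -0.0240, 0.0024)
angular accel α = (1.2000, -0.1600, -1.0150)
new body rate ω' = (0.2240, 0.5968, 1.4797)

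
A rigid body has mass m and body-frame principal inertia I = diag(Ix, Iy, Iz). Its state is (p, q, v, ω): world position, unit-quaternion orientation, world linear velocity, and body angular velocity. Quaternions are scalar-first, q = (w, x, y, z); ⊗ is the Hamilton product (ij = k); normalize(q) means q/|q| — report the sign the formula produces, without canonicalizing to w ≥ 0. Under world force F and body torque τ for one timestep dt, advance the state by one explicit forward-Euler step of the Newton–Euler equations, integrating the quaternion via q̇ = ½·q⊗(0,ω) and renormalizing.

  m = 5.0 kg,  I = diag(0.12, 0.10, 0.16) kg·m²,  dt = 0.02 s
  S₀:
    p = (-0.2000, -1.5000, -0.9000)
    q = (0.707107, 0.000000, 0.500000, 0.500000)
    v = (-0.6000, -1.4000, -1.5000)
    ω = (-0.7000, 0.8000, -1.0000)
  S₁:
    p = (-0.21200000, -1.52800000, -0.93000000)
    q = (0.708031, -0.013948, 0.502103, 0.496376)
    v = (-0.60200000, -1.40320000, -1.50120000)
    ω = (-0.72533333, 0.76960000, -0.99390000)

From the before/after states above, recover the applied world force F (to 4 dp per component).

F = (-0.5000, -0.8000, -0.3000)

v₁ − v₀ = (-0.00200000, -0.00320000, -0.00120000)
F = m·Δv/dt = (-0.5000, -0.8000, -0.3000)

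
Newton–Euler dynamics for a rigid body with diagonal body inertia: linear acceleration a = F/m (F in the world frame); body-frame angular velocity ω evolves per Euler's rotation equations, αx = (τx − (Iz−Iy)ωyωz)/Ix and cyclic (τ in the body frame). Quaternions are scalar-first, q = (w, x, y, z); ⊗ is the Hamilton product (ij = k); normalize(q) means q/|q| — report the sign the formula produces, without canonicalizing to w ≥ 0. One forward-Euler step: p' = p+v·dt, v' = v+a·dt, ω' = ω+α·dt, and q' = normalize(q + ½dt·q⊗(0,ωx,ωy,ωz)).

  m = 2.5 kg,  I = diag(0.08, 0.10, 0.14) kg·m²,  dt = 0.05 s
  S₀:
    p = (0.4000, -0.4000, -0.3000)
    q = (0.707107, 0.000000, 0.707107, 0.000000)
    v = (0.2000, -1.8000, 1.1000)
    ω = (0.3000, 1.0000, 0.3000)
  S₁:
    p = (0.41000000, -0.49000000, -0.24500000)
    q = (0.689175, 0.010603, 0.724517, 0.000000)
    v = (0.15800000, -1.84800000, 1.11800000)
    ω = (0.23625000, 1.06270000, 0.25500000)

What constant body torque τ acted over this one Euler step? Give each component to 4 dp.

Δω = ω₁−ω₀ = (-0.06375000, 0.06270000, -0.04500000)
precession coupling = (0.0120, -0.0054, 0.0060)
applied torque τ = (-0.0900, 0.1200, -0.1200)

τ = (-0.0900, 0.1200, -0.1200)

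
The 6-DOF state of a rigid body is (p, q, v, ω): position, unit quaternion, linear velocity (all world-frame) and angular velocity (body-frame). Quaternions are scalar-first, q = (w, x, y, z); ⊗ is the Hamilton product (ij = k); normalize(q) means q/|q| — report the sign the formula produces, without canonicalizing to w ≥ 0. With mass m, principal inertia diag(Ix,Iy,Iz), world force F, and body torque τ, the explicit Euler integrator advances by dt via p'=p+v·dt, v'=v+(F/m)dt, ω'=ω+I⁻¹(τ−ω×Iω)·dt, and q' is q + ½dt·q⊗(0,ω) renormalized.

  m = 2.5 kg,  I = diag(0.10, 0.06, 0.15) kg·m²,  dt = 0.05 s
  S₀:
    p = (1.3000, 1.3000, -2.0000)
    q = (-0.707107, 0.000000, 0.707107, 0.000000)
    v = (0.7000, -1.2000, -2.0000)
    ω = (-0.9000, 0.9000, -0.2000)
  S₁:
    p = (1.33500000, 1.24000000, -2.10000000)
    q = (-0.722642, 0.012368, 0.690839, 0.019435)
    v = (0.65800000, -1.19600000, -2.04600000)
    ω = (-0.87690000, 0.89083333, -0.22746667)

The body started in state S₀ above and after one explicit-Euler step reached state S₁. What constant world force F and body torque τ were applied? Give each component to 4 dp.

F = (-2.1000, 0.2000, -2.3000)
τ = (0.0300, -0.0200, -0.0500)

velocity change Δv = (-0.04200000, 0.00400000, -0.04600000)
applied force F = (-2.1000, 0.2000, -2.3000)
rate change Δω = (0.02310000, -0.00916667, -0.02746667)
τ = I·(Δω/dt) + ω₀×(Iω₀) = (0.0300, -0.0200, -0.0500)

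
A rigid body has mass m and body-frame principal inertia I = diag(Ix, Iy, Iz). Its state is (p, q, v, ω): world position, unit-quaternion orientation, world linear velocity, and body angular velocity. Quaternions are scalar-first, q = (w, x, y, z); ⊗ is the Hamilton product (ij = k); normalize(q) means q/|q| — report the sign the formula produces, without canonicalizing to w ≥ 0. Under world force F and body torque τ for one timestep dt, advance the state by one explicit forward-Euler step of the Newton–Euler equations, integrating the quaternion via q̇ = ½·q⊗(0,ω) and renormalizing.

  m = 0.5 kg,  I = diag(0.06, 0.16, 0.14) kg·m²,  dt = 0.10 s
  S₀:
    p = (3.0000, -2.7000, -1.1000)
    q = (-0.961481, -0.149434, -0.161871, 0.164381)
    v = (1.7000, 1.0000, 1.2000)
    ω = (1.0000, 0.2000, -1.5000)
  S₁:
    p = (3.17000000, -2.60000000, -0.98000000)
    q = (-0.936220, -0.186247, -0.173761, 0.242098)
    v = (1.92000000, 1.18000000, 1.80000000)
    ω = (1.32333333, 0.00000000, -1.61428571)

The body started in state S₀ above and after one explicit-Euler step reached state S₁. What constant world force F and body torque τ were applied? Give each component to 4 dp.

F = (1.1000, 0.9000, 3.0000)
τ = (0.2000, -0.2000, -0.1400)

Δω = ω₁−ω₀ = (0.32333333, -0.20000000, -0.11428571)
gyro term ω₀×Iω₀ = (0.0060, 0.1200, 0.0200)
τ = I·(Δω/dt) + ω₀×(Iω₀) = (0.2000, -0.2000, -0.1400)
Δv = v₁−v₀ = (0.22000000, 0.18000000, 0.60000000)
m·(v₁−v₀)/dt = (1.1000, 0.9000, 3.0000)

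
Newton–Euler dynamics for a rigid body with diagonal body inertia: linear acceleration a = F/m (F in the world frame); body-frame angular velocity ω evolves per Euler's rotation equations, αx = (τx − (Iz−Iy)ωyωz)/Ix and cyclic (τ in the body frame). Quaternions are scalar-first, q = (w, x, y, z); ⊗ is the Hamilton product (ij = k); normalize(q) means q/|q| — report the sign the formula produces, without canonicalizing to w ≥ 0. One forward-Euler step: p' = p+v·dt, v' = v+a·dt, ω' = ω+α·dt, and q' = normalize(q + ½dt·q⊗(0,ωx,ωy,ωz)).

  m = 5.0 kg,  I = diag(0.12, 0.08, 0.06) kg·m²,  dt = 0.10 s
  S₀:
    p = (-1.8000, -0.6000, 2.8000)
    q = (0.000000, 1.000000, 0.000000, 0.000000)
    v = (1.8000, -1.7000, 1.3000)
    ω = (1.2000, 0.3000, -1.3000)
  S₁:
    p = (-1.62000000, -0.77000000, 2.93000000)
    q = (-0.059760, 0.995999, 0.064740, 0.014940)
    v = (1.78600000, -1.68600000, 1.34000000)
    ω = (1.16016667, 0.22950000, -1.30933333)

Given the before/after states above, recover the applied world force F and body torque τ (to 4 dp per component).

Δω = ω₁−ω₀ = (-0.03983333, -0.07050000, -0.00933333)
gyro term ω₀×Iω₀ = (0.0078, -0.0936, -0.0144)
applied torque τ = (-0.0400, -0.1500, -0.0200)
Δv = v₁−v₀ = (-0.01400000, 0.01400000, 0.04000000)
m·(v₁−v₀)/dt = (-0.7000, 0.7000, 2.0000)

F = (-0.7000, 0.7000, 2.0000)
τ = (-0.0400, -0.1500, -0.0200)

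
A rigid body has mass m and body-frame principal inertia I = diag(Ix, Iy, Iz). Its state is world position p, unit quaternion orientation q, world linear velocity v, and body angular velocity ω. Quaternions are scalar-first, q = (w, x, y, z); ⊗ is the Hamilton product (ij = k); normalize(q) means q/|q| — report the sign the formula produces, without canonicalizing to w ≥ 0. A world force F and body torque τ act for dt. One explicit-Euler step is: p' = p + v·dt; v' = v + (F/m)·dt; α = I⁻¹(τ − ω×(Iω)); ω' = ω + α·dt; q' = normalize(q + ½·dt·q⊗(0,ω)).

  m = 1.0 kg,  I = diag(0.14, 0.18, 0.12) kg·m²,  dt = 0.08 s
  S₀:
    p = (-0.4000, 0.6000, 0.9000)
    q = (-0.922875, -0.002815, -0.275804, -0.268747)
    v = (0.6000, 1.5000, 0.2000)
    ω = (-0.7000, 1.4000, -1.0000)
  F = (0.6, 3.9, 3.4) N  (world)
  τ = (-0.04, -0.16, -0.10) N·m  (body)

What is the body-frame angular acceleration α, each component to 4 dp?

ω×(Iω) gyroscopic = (0.0840, 0.0140, -0.0392)
angular accel α = (-0.8857, -0.9667, -0.5067)

α = (-0.8857, -0.9667, -0.5067)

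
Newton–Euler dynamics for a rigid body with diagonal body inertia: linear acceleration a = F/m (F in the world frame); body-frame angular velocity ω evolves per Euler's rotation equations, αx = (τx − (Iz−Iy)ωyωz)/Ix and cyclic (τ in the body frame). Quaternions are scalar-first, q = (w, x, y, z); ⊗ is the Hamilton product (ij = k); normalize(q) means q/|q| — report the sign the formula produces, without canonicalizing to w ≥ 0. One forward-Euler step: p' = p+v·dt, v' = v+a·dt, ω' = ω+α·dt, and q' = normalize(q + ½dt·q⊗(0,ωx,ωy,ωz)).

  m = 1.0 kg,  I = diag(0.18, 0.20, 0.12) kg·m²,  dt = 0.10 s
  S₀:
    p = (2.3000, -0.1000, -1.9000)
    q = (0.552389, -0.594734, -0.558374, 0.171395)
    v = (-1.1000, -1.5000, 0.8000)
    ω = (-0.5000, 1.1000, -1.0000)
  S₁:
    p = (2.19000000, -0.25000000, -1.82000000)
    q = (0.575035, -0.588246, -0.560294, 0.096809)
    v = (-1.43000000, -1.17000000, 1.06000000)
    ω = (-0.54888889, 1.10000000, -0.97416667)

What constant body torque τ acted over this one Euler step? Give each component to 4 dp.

ω₁ − ω₀ = (-0.04888889, 0.00000000, 0.02583333)
applied torque τ = (0.0000, 0.0300, 0.0200)

τ = (0.0000, 0.0300, 0.0200)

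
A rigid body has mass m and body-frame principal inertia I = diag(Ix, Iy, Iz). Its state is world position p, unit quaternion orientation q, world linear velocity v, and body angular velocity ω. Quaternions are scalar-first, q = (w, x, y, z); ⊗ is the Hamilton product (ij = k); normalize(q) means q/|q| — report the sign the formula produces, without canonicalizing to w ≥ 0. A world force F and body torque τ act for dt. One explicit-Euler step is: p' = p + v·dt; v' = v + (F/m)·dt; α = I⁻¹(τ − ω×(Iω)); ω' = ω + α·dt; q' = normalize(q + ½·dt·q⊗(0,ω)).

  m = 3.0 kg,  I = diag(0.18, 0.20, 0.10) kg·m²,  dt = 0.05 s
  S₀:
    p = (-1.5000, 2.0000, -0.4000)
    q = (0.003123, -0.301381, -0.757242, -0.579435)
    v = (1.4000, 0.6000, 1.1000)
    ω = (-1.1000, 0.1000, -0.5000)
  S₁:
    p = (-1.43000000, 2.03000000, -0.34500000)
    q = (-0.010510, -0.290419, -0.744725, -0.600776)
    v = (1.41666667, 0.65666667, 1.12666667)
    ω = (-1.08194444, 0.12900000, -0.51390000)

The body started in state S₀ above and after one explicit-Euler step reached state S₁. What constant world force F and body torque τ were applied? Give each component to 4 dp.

F = (1.0000, 3.4000, 1.6000)
τ = (0.0700, 0.1600, -0.0300)

v₁ − v₀ = (0.01666667, 0.05666667, 0.02666667)
m·(v₁−v₀)/dt = (1.0000, 3.4000, 1.6000)
Δω = ω₁−ω₀ = (0.01805556, 0.02900000, -0.01390000)
ω₀×(Iω₀) = (0.0050, 0.0440, -0.0022)
applied torque τ = (0.0700, 0.1600, -0.0300)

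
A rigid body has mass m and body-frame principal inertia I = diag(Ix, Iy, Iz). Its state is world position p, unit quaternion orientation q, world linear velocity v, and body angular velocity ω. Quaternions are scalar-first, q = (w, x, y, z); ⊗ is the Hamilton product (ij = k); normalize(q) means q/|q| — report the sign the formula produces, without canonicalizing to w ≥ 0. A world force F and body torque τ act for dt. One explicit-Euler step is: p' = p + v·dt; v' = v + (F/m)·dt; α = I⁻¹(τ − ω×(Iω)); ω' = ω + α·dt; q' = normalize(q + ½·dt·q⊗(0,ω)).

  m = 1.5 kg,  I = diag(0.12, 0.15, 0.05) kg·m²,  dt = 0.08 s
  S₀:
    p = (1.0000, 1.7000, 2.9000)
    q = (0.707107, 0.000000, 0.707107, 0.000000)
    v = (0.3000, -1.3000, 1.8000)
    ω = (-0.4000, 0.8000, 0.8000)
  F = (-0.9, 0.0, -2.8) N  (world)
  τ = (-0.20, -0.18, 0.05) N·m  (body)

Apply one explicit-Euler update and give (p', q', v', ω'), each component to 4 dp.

p' = (1.0240, 1.5960, 3.0440)
q' = (0.6837, 0.0113, 0.7289, 0.0339)
v' = (0.2520, -1.3000, 1.6507)
ω' = (-0.4907, 0.7159, 0.8954)

precession coupling ω×(Iω) = (-0.0640, -0.0224, -0.0096)
(τ − ω×Iω)/I = (-1.1333, -1.0507, 1.1920)
new body rate ω' = (-0.4907, 0.7159, 0.8954)
2q̇ = q⊗(0,ω) = (-0.5656856, 0.2828428, 0.5656856, 0.8485284)
q + ½dt·q⊗(0,ω), renormalized = (0.6837, 0.0113, 0.7289, 0.0339)
p + v·dt = (1.0240, 1.5960, 3.0440)
v + (F/m)dt = (0.2520, -1.3000, 1.6507)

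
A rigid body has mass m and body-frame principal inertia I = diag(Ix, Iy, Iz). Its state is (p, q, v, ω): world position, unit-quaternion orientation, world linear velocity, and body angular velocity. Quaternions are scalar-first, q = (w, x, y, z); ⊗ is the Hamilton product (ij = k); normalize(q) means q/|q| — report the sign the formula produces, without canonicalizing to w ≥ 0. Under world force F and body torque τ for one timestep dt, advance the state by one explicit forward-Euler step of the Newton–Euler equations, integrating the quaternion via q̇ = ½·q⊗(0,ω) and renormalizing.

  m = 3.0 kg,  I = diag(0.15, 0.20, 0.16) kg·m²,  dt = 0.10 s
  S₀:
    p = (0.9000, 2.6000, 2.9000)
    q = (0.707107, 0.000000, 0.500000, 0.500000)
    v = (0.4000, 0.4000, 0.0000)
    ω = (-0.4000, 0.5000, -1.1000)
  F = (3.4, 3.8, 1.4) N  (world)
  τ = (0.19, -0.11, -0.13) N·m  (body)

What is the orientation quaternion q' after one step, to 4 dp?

q⊗(0,ω) = (0.3000000, -1.0828428, 0.1535535, -0.5778177)
q' = normalize(q + ½dt·q⊗(0,ω)) = (0.7206, -0.0540, 0.5067, 0.4702)

q' = (0.7206, -0.0540, 0.5067, 0.4702)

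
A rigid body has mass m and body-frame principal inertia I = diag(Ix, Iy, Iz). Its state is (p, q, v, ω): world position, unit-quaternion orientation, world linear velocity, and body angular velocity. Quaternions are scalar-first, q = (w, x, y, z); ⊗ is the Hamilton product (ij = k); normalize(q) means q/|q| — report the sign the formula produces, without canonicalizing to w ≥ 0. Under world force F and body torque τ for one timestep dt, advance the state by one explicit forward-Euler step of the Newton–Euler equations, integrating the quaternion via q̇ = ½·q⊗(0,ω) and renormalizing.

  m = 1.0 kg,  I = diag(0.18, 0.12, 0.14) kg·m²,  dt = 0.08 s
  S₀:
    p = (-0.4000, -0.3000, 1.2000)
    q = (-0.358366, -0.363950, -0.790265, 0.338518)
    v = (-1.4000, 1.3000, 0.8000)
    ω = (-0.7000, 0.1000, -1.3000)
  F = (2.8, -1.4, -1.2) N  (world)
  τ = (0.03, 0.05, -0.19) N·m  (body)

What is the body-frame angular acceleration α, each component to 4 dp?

α = (0.1811, 0.1133, -1.3871)

precession coupling ω×(Iω) = (-0.0026, 0.0364, 0.0042)
(τ − ω×Iω)/I = (0.1811, 0.1133, -1.3871)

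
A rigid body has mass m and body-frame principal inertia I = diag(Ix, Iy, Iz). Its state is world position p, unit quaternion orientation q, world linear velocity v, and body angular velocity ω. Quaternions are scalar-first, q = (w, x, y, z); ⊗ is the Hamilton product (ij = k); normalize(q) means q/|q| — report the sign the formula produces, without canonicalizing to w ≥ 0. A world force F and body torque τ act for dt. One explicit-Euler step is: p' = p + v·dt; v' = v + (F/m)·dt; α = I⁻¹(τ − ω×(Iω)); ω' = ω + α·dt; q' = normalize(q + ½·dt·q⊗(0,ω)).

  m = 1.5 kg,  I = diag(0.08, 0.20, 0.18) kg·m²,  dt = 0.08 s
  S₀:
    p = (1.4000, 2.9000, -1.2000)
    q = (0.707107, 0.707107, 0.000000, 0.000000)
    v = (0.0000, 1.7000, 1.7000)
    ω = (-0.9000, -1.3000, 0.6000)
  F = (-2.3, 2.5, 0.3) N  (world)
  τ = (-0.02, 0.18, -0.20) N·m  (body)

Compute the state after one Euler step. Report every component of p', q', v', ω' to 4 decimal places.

p' = (1.4000, 3.0360, -1.0640)
q' = (0.7309, 0.6801, -0.0536, -0.0198)
v' = (-0.1227, 1.8333, 1.7160)
ω' = (-0.9356, -1.2496, 0.4487)

gyro term ω×Iω = (0.0156, 0.0540, 0.1404)
angular accel α = (-0.4450, 0.6300, -1.8911)
ω + α·dt = (-0.9356, -1.2496, 0.4487)
Hamilton product q⊗(0,ω) = (0.6363963, -0.6363963, -1.3435033, -0.4949749)
q' = normalize(q + ½dt·q⊗(0,ω)) = (0.7309, 0.6801, -0.0536, -0.0198)
p' = p + v·dt = (1.4000, 3.0360, -1.0640)
v + (F/m)dt = (-0.1227, 1.8333, 1.7160)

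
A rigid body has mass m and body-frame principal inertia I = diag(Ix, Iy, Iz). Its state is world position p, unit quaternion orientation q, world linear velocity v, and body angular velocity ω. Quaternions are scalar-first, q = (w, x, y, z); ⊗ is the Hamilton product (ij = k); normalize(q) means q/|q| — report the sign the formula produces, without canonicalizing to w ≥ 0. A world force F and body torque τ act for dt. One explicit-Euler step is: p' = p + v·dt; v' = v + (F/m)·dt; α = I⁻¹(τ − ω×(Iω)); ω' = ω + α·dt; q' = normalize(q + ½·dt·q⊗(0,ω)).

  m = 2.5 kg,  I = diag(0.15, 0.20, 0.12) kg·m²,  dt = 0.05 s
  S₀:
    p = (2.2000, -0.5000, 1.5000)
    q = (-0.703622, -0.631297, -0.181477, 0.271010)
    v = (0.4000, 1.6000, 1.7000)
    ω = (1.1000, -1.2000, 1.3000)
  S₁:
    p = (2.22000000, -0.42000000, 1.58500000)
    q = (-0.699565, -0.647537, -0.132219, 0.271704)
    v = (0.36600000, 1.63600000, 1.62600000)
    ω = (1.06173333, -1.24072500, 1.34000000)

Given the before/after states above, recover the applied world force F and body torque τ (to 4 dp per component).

Δv = v₁−v₀ = (-0.03400000, 0.03600000, -0.07400000)
F = m·Δv/dt = (-1.7000, 1.8000, -3.7000)
ω₁ − ω₀ = (-0.03826667, -0.04072500, 0.04000000)
I·α + gyro = (0.0100, -0.1200, 0.0300)

F = (-1.7000, 1.8000, -3.7000)
τ = (0.0100, -0.1200, 0.0300)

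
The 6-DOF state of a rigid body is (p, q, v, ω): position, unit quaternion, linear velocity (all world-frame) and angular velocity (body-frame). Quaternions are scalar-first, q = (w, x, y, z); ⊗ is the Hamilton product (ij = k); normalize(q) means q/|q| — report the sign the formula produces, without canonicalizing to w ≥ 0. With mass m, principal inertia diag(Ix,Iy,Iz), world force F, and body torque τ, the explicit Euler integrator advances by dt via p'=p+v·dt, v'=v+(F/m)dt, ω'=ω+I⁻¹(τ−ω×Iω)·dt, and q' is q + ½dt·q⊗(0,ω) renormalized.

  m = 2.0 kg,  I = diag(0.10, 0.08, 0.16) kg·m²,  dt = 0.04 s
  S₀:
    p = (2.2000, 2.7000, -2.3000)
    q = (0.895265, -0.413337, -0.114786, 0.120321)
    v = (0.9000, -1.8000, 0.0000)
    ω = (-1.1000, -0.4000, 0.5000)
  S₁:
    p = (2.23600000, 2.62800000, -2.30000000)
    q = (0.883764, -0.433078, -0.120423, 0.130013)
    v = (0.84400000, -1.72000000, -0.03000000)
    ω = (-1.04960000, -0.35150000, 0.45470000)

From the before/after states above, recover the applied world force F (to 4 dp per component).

Δv = v₁−v₀ = (-0.05600000, 0.08000000, -0.03000000)
applied force F = (-2.8000, 4.0000, -1.5000)

F = (-2.8000, 4.0000, -1.5000)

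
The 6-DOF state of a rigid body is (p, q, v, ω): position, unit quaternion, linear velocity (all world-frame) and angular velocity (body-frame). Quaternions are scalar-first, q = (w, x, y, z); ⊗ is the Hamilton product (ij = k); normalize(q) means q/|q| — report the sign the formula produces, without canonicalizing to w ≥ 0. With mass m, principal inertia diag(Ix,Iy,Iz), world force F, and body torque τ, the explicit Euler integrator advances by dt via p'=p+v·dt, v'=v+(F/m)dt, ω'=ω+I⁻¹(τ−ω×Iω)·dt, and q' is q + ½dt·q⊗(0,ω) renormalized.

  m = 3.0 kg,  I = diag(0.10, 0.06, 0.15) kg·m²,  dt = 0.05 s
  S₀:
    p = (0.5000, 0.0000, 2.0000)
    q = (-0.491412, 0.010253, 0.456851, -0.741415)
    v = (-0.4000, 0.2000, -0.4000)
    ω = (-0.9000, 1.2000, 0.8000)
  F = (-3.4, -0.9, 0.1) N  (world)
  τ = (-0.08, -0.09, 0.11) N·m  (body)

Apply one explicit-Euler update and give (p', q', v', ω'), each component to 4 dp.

p' = (0.4800, 0.0100, 1.9800)
q' = (-0.4896, 0.0526, 0.4582, -0.7400)
v' = (-0.4567, 0.1850, -0.3983)
ω' = (-0.9832, 1.0950, 0.8223)

a = (-1.1333, -0.3000, 0.0333)
p + v·dt = (0.4800, 0.0100, 1.9800)
new velocity v' = (-0.4567, 0.1850, -0.3983)
angular accel α = (-1.6640, -2.1000, 0.4453)
ω' = ω + α·dt = (-0.9832, 1.0950, 0.8223)
2q̇ = q⊗(0,ω) = (0.0541385, 1.6974496, 0.0693767, 0.0303399)
q' = normalize(q + ½dt·q⊗(0,ω)) = (-0.4896, 0.0526, 0.4582, -0.7400)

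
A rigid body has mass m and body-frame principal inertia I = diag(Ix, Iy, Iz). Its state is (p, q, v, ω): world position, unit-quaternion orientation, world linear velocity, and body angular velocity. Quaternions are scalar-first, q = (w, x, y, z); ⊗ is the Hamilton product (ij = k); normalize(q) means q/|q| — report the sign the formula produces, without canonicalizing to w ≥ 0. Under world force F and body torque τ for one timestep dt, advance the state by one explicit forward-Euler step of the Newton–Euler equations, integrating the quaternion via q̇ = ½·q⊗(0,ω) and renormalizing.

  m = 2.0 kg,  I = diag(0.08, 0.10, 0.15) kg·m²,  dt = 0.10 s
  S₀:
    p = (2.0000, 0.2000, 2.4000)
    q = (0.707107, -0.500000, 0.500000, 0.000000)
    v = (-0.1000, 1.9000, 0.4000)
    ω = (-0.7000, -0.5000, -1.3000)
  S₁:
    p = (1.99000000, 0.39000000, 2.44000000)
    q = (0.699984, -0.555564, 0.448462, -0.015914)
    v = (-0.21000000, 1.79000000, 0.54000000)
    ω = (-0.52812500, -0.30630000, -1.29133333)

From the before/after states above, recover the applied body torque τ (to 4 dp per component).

ω₁ − ω₀ = (0.17187500, 0.19370000, 0.00866667)
I·α + gyro = (0.1700, 0.1300, 0.0200)

τ = (0.1700, 0.1300, 0.0200)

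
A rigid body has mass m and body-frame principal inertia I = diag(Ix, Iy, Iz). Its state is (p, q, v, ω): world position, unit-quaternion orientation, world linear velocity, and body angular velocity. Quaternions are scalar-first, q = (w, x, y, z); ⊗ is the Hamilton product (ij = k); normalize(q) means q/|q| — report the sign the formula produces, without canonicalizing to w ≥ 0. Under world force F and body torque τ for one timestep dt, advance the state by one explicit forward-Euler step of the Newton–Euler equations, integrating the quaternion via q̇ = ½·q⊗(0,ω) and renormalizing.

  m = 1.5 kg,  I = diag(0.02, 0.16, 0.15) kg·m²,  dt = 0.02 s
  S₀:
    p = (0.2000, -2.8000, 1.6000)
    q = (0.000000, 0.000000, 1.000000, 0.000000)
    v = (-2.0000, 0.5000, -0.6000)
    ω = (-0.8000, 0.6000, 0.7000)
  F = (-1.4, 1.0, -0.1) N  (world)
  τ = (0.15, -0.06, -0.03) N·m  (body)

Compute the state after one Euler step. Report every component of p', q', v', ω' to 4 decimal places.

p' = (0.1600, -2.7900, 1.5880)
q' = (-0.0060, 0.0070, 0.9999, 0.0080)
v' = (-2.0187, 0.5133, -0.6013)
ω' = (-0.6458, 0.5834, 0.7050)

precession coupling ω×(Iω) = (-0.0042, 0.0728, -0.0672)
angular accel α = (7.7100, -0.8300, 0.2480)
ω' = ω + α·dt = (-0.6458, 0.5834, 0.7050)
Hamilton product q⊗(0,ω) = (-0.6000000, 0.7000000, 0.0000000, 0.8000000)
q + ½dt·q⊗(0,ω), renormalized = (-0.0060, 0.0070, 0.9999, 0.0080)
p + v·dt = (0.1600, -2.7900, 1.5880)
new velocity v' = (-2.0187, 0.5133, -0.6013)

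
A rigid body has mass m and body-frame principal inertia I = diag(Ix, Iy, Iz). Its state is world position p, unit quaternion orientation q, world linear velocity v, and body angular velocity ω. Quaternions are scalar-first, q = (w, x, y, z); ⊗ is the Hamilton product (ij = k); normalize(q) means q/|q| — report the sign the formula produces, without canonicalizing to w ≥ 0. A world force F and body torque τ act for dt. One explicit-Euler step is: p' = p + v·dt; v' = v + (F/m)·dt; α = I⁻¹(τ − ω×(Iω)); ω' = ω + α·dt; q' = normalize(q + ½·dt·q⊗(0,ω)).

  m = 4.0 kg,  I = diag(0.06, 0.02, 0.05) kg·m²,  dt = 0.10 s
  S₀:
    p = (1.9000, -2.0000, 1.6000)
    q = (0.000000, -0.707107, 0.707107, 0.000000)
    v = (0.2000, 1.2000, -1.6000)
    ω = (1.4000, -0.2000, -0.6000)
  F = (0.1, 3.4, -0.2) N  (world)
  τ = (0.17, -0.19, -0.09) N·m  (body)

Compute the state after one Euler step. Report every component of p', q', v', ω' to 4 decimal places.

p' = (1.9200, -1.8800, 1.4400)
q' = (0.0564, -0.7262, 0.6839, -0.0423)
v' = (0.2025, 1.2850, -1.6050)
ω' = (1.6773, -1.1080, -0.8024)

a = (0.0250, 0.8500, -0.0500)
new position p' = (1.9200, -1.8800, 1.4400)
v + (F/m)dt = (0.2025, 1.2850, -1.6050)
gyro term ω×Iω = (0.0036, -0.0084, 0.0112)
α = I⁻¹(τ − ω×Iω) = (2.7733, -9.0800, -2.0240)
ω' = ω + α·dt = (1.6773, -1.1080, -0.8024)
Hamilton product q⊗(0,ω) = (1.1313712, -0.4242642, -0.4242642, -0.8485284)
q + ½dt·q⊗(0,ω), renormalized = (0.0564, -0.7262, 0.6839, -0.0423)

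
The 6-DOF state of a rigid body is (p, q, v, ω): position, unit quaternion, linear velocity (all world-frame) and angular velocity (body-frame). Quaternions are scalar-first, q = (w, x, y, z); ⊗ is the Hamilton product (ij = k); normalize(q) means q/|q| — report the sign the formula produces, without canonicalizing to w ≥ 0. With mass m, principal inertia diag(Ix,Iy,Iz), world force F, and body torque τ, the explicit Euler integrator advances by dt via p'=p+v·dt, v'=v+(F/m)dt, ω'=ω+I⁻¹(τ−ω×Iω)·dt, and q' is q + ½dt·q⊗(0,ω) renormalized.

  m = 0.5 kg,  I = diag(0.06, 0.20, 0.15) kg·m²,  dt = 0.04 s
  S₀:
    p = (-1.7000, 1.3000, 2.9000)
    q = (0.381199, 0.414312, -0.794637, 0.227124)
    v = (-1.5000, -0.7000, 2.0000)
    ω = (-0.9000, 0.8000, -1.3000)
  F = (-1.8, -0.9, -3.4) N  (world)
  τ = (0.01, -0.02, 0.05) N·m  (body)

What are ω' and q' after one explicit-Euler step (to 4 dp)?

ω' = (-0.9280, 0.8171, -1.2598)
q' = (0.4070, 0.4242, -0.7814, 0.2094)

angular accel α = (-0.7000, 0.4265, 1.0053)
new body rate ω' = (-0.9280, 0.8171, -1.2598)
q⊗(0,ω) = (1.3038516, 0.5082498, 0.6391532, -0.8792824)
updated quaternion q' = (0.4070, 0.4242, -0.7814, 0.2094)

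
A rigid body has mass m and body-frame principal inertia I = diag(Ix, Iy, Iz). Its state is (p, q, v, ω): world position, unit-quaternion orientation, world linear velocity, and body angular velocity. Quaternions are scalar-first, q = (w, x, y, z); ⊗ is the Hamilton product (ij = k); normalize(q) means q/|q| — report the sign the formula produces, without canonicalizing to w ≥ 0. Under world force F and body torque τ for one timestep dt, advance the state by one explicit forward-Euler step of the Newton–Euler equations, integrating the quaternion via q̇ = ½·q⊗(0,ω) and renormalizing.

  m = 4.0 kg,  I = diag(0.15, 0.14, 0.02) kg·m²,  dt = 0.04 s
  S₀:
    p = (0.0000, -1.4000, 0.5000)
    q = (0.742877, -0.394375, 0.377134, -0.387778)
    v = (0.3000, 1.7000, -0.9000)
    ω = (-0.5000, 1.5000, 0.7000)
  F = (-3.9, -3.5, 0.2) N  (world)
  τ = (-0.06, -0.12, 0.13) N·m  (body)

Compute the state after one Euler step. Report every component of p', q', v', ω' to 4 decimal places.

angular accel α = (0.4400, -0.5321, 6.1250)
new body rate ω' = (-0.4824, 1.4787, 0.9450)
2q̇ = q⊗(0,ω) = (-0.4914439, 0.4742223, 1.5842670, 0.1170184)
q + ½dt·q⊗(0,ω), renormalized = (0.7326, -0.3847, 0.4086, -0.3852)
p' = p + v·dt = (0.0120, -1.3320, 0.4640)
v + (F/m)dt = (0.2610, 1.6650, -0.8980)

p' = (0.0120, -1.3320, 0.4640)
q' = (0.7326, -0.3847, 0.4086, -0.3852)
v' = (0.2610, 1.6650, -0.8980)
ω' = (-0.4824, 1.4787, 0.9450)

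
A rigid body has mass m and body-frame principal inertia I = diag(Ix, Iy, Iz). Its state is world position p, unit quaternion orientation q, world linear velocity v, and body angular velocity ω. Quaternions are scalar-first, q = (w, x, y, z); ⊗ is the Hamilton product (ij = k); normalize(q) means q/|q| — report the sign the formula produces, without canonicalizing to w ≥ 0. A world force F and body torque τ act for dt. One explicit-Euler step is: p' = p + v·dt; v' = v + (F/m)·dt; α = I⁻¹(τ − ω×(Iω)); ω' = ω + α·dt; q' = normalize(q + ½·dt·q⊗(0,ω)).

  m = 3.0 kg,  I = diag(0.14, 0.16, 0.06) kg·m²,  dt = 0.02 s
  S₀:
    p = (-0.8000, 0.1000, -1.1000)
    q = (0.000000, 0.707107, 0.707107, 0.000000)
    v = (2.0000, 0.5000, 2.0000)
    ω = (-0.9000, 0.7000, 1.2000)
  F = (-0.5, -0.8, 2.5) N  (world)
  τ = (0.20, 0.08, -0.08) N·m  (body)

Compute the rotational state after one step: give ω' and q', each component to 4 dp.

ω' = (-0.8594, 0.7208, 1.1775)
q' = (0.0014, 0.7155, 0.6985, 0.0113)

α = I⁻¹(τ − ω×Iω) = (2.0286, 1.0400, -1.1233)
ω' = ω + α·dt = (-0.8594, 0.7208, 1.1775)
q⊗(0,ω) = (0.1414214, 0.8485284, -0.8485284, 1.1313712)
q + ½dt·q⊗(0,ω), renormalized = (0.0014, 0.7155, 0.6985, 0.0113)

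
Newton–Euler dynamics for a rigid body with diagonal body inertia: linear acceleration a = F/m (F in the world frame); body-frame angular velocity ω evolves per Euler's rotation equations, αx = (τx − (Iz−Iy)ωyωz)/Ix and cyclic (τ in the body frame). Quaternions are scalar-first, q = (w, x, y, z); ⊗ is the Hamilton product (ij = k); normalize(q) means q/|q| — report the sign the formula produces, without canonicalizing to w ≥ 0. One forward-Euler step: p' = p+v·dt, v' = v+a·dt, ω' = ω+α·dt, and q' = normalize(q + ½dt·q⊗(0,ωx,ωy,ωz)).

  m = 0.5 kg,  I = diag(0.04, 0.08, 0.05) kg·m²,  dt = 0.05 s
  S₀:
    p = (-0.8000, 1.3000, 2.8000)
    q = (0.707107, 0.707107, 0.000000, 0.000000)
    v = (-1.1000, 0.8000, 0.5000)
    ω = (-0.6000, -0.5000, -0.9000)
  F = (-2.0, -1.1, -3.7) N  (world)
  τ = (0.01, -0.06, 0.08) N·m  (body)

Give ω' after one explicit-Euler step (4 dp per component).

angular accel α = (0.5875, -0.6825, 1.3600)
ω' = ω + α·dt = (-0.5706, -0.5341, -0.8320)

ω' = (-0.5706, -0.5341, -0.8320)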